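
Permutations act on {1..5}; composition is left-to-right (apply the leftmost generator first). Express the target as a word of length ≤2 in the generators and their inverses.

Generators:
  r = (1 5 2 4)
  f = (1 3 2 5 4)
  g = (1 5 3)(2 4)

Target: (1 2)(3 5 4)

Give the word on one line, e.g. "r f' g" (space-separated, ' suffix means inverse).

f' g

  after f': (1 4 5 2 3)
  after g: (1 2)(3 5 4)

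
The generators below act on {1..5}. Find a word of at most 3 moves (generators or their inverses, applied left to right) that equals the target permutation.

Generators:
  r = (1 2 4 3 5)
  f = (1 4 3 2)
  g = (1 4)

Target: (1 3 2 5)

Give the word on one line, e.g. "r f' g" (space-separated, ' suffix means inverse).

r' r' g

  after r': (1 5 3 4 2)
  after r': (1 3 2 5 4)
  after g: (1 3 2 5)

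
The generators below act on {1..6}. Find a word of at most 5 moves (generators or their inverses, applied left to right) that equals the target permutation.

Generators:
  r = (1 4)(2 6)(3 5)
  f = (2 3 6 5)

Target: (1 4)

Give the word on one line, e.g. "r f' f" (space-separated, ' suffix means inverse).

  after f': (2 5 6 3)
  after f': (2 6)(3 5)
  after r': (1 4)
  after r': (2 6)(3 5)
  after r': (1 4)

f' f' r' r' r'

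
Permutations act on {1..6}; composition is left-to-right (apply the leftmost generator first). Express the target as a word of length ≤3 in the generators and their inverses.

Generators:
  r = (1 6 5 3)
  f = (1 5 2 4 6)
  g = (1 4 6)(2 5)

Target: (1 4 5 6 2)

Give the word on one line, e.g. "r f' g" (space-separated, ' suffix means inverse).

f' f'

  after f': (1 6 4 2 5)
  after f': (1 4 5 6 2)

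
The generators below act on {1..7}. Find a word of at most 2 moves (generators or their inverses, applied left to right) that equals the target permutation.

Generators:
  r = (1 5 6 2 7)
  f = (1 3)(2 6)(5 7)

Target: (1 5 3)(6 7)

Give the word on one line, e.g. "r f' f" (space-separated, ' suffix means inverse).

  after r': (1 7 2 6 5)
  after f: (1 5 3)(6 7)

r' f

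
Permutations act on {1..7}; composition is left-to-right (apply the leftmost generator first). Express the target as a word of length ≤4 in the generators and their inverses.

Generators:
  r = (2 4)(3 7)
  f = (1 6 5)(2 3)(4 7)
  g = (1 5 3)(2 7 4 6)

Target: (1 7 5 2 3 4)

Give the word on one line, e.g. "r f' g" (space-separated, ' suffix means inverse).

r' f g' f

  after r': (2 4)(3 7)
  after f: (1 6 5)(2 7)(3 4)
  after g': (1 4 5 3 7 6)
  after f: (1 7 5 2 3 4)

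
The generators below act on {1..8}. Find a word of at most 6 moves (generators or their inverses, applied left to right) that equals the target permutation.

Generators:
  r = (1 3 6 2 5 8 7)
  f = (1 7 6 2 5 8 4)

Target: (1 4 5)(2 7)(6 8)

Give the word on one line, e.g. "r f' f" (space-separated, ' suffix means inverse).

  after f: (1 7 6 2 5 8 4)
  after r': (1 8 4 7 3)
  after f: (1 4 6 2 5 8)(3 7)
  after r: (1 4 2 8 3)(5 7 6)
  after r: (1 4 5)(2 7)(6 8)

f r' f r r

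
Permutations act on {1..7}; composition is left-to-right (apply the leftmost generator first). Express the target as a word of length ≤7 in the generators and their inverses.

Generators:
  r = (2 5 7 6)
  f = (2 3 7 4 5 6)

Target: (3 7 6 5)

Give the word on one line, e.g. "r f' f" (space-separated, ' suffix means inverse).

  after f: (2 3 7 4 5 6)
  after r: (2 3 6 5)(4 7)
  after f: (2 7 5 3)
  after r: (2 6)(3 5)
  after r: (3 7 6 5)

f r f r r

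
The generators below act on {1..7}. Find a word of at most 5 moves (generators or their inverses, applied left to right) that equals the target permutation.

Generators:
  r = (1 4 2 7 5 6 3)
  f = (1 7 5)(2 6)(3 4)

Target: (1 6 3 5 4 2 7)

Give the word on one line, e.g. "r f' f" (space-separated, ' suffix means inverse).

  after f: (1 7 5)(2 6)(3 4)
  after r': (1 2 5 3)(4 6)
  after f': (1 6 3 5 4 2 7)

f r' f'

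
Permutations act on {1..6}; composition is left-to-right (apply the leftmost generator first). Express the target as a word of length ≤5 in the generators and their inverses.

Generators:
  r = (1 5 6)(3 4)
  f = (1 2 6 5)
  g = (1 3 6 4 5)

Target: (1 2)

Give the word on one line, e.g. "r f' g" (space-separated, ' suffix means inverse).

f r' r'

  after f: (1 2 6 5)
  after r': (1 2 5 6)(3 4)
  after r': (1 2)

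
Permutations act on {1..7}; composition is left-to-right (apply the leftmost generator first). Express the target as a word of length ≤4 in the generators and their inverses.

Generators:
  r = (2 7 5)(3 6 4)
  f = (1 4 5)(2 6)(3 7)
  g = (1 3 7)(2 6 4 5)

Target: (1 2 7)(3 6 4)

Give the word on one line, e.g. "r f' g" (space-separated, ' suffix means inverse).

f r' f'

  after f: (1 4 5)(2 6)(3 7)
  after r': (1 6 5)(2 3)(4 7)
  after f': (1 2 7)(3 6 4)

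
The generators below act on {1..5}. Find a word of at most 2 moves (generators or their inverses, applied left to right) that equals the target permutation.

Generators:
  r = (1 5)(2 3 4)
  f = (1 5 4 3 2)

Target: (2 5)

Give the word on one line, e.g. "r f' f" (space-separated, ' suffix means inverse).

f r

  after f: (1 5 4 3 2)
  after r: (2 5)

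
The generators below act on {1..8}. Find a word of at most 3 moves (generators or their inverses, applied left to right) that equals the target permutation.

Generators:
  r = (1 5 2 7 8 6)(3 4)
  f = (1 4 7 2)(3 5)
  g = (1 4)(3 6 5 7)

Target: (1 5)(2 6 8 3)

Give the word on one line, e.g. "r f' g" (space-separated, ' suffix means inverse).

r' g' f'

  after r': (1 6 8 7 2 5)(3 4)
  after g': (1 3)(2 6 8 5 4 7)
  after f': (1 5)(2 6 8 3)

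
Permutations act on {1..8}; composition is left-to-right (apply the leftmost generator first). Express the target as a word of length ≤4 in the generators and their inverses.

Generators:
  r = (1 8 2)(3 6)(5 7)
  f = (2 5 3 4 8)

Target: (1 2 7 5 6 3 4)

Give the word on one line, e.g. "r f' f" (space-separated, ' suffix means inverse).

  after f: (2 5 3 4 8)
  after r': (1 2 7 5 6 3 4)

f r'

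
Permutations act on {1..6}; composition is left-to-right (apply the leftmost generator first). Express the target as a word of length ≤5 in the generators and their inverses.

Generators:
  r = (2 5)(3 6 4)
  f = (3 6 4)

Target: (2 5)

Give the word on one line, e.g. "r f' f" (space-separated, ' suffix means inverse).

r f' f' f' f'

  after r: (2 5)(3 6 4)
  after f': (2 5)
  after f': (2 5)(3 4 6)
  after f': (2 5)(3 6 4)
  after f': (2 5)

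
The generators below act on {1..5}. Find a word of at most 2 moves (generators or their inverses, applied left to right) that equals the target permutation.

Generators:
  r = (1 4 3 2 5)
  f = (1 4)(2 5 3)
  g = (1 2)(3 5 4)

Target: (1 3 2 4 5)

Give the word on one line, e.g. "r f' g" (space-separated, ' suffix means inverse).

g f'

  after g: (1 2)(3 5 4)
  after f': (1 3 2 4 5)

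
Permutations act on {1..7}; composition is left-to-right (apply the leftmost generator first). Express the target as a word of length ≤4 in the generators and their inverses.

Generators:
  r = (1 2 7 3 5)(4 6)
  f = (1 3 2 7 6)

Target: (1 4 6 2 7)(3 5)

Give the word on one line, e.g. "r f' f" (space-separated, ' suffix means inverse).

  after f': (1 6 7 2 3)
  after r': (1 4 6 2 7)(3 5)

f' r'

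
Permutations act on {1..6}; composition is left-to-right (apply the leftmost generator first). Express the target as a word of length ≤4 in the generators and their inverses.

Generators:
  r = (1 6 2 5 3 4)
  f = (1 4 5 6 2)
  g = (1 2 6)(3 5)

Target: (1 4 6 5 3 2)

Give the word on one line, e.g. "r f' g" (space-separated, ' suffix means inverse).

  after g: (1 2 6)(3 5)
  after f: (3 6 4 5)
  after f: (1 4 6 5 3 2)

g f f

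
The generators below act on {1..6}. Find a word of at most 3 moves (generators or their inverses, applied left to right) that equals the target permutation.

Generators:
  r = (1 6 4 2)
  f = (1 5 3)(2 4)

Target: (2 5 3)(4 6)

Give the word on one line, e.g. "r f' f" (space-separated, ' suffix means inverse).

r f r'

  after r: (1 6 4 2)
  after f: (1 6 2 5 3)
  after r': (2 5 3)(4 6)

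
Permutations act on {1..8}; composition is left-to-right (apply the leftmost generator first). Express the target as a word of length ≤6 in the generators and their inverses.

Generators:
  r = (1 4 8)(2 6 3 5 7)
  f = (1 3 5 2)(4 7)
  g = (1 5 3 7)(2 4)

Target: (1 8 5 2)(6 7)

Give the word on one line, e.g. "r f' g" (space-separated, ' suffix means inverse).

r' r' f g r'

  after r': (1 8 4)(2 7 5 3 6)
  after r': (1 4 8)(2 5 6 7 3)
  after f: (1 7 5 6 4 8 3)
  after g: (2 4 8 7 3 5 6)
  after r': (1 8 5 2)(6 7)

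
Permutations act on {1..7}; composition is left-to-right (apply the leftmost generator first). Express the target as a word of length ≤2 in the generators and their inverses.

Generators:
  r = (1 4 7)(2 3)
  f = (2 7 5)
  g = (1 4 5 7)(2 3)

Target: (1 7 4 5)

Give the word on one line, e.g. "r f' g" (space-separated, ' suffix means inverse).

  after g: (1 4 5 7)(2 3)
  after r: (1 7 4 5)

g r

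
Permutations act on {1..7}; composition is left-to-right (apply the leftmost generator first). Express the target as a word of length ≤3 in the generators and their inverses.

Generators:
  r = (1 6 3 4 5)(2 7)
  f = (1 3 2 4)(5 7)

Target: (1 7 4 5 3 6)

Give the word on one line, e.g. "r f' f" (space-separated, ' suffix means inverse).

  after f': (1 4 2 3)(5 7)
  after r: (1 5 2 4 7)(3 6)
  after f': (1 7 4 5 3 6)

f' r f'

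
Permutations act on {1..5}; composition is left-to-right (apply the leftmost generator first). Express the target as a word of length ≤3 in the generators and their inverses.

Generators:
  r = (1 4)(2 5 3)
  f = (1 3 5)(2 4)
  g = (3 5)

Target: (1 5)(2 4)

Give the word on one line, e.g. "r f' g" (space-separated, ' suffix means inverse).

  after f: (1 3 5)(2 4)
  after g': (1 5)(2 4)

f g'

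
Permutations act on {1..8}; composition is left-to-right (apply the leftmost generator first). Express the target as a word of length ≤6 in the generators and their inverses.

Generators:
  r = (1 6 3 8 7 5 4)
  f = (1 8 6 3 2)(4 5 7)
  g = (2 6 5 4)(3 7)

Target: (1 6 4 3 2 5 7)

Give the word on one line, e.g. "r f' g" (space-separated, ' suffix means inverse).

  after r: (1 6 3 8 7 5 4)
  after g': (1 2 4)(3 8)(6 7)
  after f': (1 3)(2 7 8 6 5 4)
  after f': (1 6 4 3 2 5 7)

r g' f' f'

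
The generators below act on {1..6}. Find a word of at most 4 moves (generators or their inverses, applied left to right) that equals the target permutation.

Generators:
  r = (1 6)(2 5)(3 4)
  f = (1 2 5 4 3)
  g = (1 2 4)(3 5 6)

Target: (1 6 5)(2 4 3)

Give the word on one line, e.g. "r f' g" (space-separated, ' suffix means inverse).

f' r r g'

  after f': (1 3 4 5 2)
  after r: (1 4 2 6)
  after r: (1 3 4 5 2)
  after g': (1 6 5)(2 4 3)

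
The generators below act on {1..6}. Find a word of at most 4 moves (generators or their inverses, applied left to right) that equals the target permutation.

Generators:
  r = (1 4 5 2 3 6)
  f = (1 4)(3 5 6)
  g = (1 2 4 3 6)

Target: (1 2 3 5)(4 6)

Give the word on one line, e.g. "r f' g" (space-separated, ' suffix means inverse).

f r r f

  after f: (1 4)(3 5 6)
  after r: (1 5)(2 3)
  after r: (1 2 6)(4 5)
  after f: (1 2 3 5)(4 6)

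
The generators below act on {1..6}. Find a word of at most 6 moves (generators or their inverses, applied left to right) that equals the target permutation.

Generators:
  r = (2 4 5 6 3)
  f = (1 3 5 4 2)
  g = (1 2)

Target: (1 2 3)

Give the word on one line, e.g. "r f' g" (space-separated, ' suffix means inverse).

g r g' r'

  after g: (1 2)
  after r: (1 4 5 6 3 2)
  after g': (1 4 5 6 3)
  after r': (1 2 3)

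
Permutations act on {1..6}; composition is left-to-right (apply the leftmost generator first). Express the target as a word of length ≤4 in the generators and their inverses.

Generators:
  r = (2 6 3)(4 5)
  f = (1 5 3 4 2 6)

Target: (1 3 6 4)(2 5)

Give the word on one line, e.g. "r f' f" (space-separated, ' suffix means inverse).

f r f r'

  after f: (1 5 3 4 2 6)
  after r: (1 4 6)(2 3 5)
  after f: (1 2 4)(5 6)
  after r': (1 3 6 4)(2 5)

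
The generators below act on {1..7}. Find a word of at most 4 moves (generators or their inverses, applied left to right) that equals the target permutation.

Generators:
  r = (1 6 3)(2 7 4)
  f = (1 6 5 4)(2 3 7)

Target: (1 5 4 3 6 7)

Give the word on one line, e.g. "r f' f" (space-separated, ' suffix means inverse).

  after r: (1 6 3)(2 7 4)
  after f: (1 5 4 3 6 7)

r f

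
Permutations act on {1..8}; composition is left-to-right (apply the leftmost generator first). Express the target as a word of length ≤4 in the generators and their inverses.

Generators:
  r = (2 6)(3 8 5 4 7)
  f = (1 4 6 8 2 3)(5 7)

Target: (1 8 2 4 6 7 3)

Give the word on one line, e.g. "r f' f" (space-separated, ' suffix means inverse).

f r' r'

  after f: (1 4 6 8 2 3)(5 7)
  after r': (1 5 4 2 7 8 6 3)
  after r': (1 8 2 4 6 7 3)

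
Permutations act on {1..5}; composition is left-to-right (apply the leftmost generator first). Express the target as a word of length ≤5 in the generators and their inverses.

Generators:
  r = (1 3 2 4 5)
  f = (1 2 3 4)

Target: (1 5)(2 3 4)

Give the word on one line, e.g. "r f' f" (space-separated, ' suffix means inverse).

r' r' f r'

  after r': (1 5 4 2 3)
  after r': (1 4 3 5 2)
  after f: (3 5)
  after r': (1 5)(2 3 4)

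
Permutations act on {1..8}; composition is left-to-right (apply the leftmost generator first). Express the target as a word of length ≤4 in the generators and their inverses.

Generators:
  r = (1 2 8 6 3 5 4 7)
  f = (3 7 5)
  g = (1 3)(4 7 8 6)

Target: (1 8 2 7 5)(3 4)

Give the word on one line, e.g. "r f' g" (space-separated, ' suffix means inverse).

  after r': (1 7 4 5 3 6 8 2)
  after g: (1 8 2 3 4 5)
  after f: (1 8 2 7 5)(3 4)

r' g f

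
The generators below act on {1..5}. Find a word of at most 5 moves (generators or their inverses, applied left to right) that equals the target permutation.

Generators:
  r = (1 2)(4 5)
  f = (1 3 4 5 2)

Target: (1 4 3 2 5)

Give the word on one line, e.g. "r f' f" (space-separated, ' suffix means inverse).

  after f: (1 3 4 5 2)
  after r': (1 3 5)
  after f: (1 4 5 3 2)
  after r': (1 5 3)
  after f': (1 4 3 2 5)

f r' f r' f'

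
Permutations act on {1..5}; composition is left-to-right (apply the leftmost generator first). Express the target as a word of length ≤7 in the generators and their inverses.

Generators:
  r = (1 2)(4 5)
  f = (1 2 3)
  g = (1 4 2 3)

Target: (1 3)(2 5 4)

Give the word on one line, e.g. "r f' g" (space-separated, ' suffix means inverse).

f' g r' f' f'

  after f': (1 3 2)
  after g: (2 4)
  after r': (1 2 5 4)
  after f': (2 5 4 3)
  after f': (1 3)(2 5 4)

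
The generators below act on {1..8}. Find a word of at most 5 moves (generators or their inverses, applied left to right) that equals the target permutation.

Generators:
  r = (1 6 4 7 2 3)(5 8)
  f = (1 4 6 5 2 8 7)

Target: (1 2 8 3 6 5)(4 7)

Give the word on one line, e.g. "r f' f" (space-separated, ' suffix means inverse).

f r r

  after f: (1 4 6 5 2 8 7)
  after r: (1 7 6 8 2 5 3)
  after r: (1 2 8 3 6 5)(4 7)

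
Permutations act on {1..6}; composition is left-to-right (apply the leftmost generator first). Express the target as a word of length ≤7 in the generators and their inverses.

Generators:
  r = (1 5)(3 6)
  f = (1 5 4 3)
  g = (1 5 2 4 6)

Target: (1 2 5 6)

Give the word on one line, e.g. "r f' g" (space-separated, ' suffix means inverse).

g' r f r' g

  after g': (1 6 4 2 5)
  after r: (1 3 6 4 2)
  after f: (2 5 4)(3 6)
  after r': (1 5 4 2)
  after g: (1 2 5 6)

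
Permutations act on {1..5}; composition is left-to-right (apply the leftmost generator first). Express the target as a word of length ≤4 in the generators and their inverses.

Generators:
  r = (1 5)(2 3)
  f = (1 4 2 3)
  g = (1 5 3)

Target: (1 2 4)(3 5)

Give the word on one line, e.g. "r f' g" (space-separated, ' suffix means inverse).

g' f'

  after g': (1 3 5)
  after f': (1 2 4)(3 5)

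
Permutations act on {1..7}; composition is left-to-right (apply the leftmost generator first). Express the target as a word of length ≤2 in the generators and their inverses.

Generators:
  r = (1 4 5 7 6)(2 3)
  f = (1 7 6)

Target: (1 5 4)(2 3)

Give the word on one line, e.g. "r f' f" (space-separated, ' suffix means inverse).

  after f: (1 7 6)
  after r': (1 5 4)(2 3)

f r'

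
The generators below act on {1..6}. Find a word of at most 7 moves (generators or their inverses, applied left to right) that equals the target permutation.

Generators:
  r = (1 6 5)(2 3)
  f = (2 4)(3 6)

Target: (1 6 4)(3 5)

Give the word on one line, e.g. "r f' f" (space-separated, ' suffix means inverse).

f' r' f r r

  after f': (2 4)(3 6)
  after r': (1 5 6 2 4 3)
  after f: (1 5 3)(4 6)
  after r: (2 3 6 4 5)
  after r: (1 6 4)(3 5)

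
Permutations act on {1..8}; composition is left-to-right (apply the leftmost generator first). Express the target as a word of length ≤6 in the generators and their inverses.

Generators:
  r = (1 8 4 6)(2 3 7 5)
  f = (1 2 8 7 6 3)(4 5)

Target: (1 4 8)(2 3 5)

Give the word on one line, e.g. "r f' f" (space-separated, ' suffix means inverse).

r' r' f f

  after r': (1 6 4 8)(2 5 7 3)
  after r': (1 4)(2 7)(3 5)(6 8)
  after f: (1 5)(2 6 7 8 3 4)
  after f: (1 4 8)(2 3 5)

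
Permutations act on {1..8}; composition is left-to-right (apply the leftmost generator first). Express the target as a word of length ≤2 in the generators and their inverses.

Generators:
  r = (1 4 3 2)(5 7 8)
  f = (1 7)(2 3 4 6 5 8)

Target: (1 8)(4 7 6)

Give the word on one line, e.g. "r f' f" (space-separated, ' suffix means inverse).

r' f'

  after r': (1 2 3 4)(5 8 7)
  after f': (1 8)(4 7 6)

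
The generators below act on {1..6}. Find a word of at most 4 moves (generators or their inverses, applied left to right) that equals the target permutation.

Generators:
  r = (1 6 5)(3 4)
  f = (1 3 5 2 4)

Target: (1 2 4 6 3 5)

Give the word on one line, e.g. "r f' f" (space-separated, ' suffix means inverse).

r' f r r

  after r': (1 5 6)(3 4)
  after f: (1 2 4 5 6 3)
  after r: (1 2 3 6 4)
  after r: (1 2 4 6 3 5)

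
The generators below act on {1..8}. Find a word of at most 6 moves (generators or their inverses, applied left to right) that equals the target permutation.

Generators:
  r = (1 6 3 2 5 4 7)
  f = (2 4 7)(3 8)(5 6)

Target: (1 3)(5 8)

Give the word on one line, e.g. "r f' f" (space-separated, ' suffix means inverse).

  after f: (2 4 7)(3 8)(5 6)
  after r: (1 6 4)(2 7 5 3 8)
  after f': (1 5 8 7 6 2 4)
  after r': (1 2 5 8 4 7)(3 6)
  after r': (1 3)(5 8)

f r f' r' r'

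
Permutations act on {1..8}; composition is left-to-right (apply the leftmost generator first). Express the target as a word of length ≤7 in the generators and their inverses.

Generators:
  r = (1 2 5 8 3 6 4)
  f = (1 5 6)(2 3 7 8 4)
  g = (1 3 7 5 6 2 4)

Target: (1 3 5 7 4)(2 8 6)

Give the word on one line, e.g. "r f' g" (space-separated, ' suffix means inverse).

  after g: (1 3 7 5 6 2 4)
  after f: (1 7 6 3 8 4 5)
  after r: (1 7 4 8)(2 5)
  after r: (1 7)(2 8)(3 6 4)
  after g': (1 3 5 7 4)(2 8 6)

g f r r g'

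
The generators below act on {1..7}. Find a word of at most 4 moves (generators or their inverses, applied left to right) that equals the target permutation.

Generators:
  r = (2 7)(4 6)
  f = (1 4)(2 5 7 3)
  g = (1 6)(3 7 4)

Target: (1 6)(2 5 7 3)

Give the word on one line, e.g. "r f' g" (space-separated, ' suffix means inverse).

  after r: (2 7)(4 6)
  after f': (1 4 6)(2 5)(3 7)
  after r: (1 6)(2 5 7 3)

r f' r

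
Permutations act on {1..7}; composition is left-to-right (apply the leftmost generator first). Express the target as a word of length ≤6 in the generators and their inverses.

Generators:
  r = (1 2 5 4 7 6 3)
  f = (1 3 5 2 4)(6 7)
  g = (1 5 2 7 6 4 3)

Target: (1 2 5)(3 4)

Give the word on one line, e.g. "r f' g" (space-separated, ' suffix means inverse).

r g' r f'

  after r: (1 2 5 4 7 6 3)
  after g': (1 5 6 4 2)
  after r: (1 4 5 3)(6 7)
  after f': (1 2 5)(3 4)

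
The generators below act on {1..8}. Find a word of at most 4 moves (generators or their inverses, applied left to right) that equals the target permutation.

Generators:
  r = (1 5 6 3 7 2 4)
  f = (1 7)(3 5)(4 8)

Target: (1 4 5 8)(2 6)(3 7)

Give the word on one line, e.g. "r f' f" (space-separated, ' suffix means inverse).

  after r': (1 4 2 7 3 6 5)
  after r': (1 2 3 5 4 7 6)
  after f: (1 2 5 8 4)(6 7)
  after r: (1 4 5 8)(2 6)(3 7)

r' r' f r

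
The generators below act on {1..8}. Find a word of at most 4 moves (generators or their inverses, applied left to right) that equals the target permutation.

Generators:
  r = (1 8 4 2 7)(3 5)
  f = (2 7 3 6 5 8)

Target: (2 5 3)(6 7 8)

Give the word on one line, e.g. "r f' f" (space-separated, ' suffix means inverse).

f' f'

  after f': (2 8 5 6 3 7)
  after f': (2 5 3)(6 7 8)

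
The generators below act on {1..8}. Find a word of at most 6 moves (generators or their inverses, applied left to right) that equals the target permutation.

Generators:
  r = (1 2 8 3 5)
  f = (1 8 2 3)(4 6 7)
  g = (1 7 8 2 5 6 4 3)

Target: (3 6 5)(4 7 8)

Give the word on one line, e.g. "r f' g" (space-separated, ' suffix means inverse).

f' g f' g

  after f': (1 3 2 8)(4 7 6)
  after g: (3 5 6)(4 8 7)
  after f': (1 3 5 4)(2 8 6)
  after g: (3 6 5)(4 7 8)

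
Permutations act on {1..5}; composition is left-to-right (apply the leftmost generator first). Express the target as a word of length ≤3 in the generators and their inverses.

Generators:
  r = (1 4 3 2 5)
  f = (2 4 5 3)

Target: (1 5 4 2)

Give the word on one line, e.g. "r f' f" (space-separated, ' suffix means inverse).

  after f: (2 4 5 3)
  after r': (1 5 4 2)

f r'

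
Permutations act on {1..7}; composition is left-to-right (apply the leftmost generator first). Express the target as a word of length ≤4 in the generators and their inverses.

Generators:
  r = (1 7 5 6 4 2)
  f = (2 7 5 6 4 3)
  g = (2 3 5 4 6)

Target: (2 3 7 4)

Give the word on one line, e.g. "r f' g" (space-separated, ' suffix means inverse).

g f' g' g'

  after g: (2 3 5 4 6)
  after f': (2 4 5 6 3 7)
  after g': (2 5 4 3 7 6)
  after g': (2 3 7 4)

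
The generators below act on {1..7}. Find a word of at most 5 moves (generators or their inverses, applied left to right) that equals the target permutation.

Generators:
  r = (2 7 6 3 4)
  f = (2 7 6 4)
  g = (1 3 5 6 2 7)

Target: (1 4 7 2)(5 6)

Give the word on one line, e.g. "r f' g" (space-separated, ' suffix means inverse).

  after r: (2 7 6 3 4)
  after g: (1 3 4 7 2)(5 6)
  after f': (1 3 6 5 7 4 2)
  after r: (1 4 7 2)(5 6)

r g f' r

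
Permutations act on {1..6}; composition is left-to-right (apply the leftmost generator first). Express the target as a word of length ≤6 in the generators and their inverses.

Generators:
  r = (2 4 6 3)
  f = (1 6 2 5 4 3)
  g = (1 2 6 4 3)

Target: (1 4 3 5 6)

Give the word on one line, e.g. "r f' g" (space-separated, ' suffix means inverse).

  after f': (1 3 4 5 2 6)
  after f': (1 4 2)(3 5 6)
  after r: (1 6 2)(3 5)
  after g': (1 2 3 5 4 6)
  after r: (1 4 3 5 6)

f' f' r g' r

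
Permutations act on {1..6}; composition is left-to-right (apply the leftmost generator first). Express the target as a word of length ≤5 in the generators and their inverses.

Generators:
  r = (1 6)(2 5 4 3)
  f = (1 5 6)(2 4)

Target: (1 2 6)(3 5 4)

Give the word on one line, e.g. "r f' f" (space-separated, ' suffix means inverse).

  after r': (1 6)(2 3 4 5)
  after r': (2 4)(3 5)
  after f: (1 5 3 6)
  after r: (1 4 3)(2 5)
  after f: (1 2 6)(3 5 4)

r' r' f r f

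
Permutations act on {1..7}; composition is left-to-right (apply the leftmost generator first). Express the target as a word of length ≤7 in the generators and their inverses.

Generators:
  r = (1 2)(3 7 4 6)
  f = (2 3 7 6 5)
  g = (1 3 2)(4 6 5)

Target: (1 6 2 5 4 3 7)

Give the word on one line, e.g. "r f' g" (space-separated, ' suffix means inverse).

f' f' r f' f'

  after f': (2 5 6 7 3)
  after f': (2 6 3 5 7)
  after r: (1 2 3 5 4 6 7)
  after f': (1 5 4 7)(3 6)
  after f': (1 6 2 5 4 3 7)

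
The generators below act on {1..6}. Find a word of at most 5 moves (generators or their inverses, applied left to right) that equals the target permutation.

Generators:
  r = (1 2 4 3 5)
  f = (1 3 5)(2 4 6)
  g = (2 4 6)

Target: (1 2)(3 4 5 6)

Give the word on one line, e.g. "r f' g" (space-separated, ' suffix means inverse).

r' f r r g'

  after r': (1 5 3 4 2)
  after f: (2 3 6)
  after r: (1 2 5)(3 6 4)
  after r: (1 4 5 2)(3 6)
  after g': (1 2)(3 4 5 6)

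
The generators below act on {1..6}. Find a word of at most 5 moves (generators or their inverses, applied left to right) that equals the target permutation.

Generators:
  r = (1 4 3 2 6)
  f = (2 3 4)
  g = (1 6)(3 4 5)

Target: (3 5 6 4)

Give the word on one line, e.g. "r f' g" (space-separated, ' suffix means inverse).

f g f' r

  after f: (2 3 4)
  after g: (1 6)(2 4)(3 5)
  after f': (1 6)(2 3 5)
  after r: (3 5 6 4)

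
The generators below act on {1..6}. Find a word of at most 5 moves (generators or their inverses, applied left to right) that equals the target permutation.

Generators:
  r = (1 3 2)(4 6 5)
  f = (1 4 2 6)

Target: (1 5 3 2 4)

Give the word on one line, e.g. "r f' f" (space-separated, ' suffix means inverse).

r' f' r' f

  after r': (1 2 3)(4 5 6)
  after f': (1 4 5 2 3 6)
  after r': (1 5 3 4 6 2)
  after f: (1 5 3 2 4)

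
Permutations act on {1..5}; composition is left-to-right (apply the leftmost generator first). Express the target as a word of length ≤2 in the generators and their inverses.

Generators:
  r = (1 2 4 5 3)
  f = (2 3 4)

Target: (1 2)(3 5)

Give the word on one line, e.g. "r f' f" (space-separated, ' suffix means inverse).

  after r': (1 3 5 4 2)
  after f': (1 2)(3 5)

r' f'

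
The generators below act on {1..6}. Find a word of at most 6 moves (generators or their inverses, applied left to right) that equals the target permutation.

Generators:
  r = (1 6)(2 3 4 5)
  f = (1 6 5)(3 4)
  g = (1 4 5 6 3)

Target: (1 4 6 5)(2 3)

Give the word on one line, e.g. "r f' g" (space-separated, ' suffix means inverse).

  after f': (1 5 6)(3 4)
  after r: (1 2 3 5)
  after r: (1 3 2 4 5 6)
  after f': (1 4 6 5)(2 3)

f' r r f'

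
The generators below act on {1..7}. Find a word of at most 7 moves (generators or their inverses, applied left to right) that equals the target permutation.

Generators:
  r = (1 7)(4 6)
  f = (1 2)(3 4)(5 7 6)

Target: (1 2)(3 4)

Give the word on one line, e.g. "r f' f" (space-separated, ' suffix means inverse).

  after f': (1 2)(3 4)(5 6 7)
  after r: (1 2 7 5 4 3 6)
  after r: (1 2)(3 4)(5 6 7)
  after f': (5 7 6)
  after f': (1 2)(3 4)

f' r r f' f'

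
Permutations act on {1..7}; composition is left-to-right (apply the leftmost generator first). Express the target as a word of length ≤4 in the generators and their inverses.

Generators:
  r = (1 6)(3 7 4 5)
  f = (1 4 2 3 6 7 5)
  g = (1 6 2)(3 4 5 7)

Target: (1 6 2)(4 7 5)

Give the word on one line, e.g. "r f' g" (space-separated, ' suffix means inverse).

g' r g r

  after g': (1 2 6)(3 7 5 4)
  after r: (1 2)(3 4 7)
  after g: (2 6)(3 5 7 4)
  after r: (1 6 2)(4 7 5)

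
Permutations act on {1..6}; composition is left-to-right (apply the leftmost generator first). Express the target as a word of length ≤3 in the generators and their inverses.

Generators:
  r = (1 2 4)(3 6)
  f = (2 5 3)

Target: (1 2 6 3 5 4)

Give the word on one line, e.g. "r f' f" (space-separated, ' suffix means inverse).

f f r

  after f: (2 5 3)
  after f: (2 3 5)
  after r: (1 2 6 3 5 4)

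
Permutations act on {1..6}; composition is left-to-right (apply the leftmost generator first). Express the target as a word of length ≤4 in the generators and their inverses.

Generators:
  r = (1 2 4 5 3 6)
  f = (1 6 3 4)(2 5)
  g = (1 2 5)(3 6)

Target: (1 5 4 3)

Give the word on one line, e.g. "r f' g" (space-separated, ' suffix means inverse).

  after g: (1 2 5)(3 6)
  after f': (1 5 4 3)

g f'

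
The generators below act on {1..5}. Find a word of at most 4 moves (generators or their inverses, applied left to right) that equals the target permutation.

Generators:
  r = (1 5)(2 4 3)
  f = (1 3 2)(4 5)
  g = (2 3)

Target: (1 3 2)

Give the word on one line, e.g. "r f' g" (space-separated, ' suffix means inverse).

f' f' g' g'

  after f': (1 2 3)(4 5)
  after f': (1 3 2)
  after g': (1 2)
  after g': (1 3 2)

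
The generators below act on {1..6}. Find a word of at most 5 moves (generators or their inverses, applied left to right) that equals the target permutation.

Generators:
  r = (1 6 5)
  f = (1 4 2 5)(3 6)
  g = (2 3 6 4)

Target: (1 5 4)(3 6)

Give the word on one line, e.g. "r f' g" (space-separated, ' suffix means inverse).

r' f g' f'

  after r': (1 5 6)
  after f: (2 5 3 6 4)
  after g': (2 5)
  after f': (1 5 4)(3 6)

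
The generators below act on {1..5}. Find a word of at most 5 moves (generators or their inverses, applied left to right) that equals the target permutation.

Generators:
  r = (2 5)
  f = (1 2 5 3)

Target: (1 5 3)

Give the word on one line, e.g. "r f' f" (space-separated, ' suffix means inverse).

  after r: (2 5)
  after f': (1 3 5)
  after r': (1 3 2 5)
  after f': (1 5 3)

r f' r' f'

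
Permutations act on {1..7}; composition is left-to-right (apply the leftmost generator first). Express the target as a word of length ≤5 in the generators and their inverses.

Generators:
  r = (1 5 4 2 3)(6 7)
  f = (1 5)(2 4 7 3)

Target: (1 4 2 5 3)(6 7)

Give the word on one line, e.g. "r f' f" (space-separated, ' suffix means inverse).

r' f' r r f'

  after r': (1 3 2 4 5)(6 7)
  after f': (1 7 6 4)
  after r: (1 6 2 3)(4 5)
  after r: (1 7 6 3 5 2)
  after f': (1 4 2 5 3)(6 7)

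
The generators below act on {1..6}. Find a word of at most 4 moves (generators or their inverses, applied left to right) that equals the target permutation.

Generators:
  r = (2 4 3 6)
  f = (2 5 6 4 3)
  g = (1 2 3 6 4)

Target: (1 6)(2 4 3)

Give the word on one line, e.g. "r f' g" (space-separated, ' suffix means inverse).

  after r: (2 4 3 6)
  after g': (1 4 2 6)
  after r': (1 2 3 4 6)
  after r': (1 6)(2 4 3)

r g' r' r'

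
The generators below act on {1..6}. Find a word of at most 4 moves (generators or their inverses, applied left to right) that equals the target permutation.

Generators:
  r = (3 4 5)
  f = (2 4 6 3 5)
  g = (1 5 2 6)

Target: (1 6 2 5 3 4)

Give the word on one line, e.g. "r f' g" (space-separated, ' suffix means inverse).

r g g g

  after r: (3 4 5)
  after g: (1 5 3 4 2 6)
  after g: (1 2)(3 4 6 5)
  after g: (1 6 2 5 3 4)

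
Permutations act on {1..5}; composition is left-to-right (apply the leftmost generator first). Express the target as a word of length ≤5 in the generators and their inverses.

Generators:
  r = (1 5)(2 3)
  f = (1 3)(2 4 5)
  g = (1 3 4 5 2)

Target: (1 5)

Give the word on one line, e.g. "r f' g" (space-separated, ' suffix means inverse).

r f' r' g

  after r: (1 5)(2 3)
  after f': (1 4 2)(3 5)
  after r': (1 4 3)(2 5)
  after g: (1 5)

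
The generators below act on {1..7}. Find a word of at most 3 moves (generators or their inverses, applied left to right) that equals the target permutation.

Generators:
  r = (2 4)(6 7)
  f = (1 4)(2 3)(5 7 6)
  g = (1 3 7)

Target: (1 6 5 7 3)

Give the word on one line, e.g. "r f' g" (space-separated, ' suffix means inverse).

g' f' f'

  after g': (1 7 3)
  after f': (1 5 6 7 2 3 4)
  after f': (1 6 5 7 3)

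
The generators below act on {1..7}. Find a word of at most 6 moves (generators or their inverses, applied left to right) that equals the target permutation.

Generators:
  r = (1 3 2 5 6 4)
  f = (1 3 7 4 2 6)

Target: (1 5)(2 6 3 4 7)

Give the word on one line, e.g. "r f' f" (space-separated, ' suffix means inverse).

r f' f' r' f

  after r: (1 3 2 5 6 4)
  after f': (2 5)(3 4 6 7)
  after f': (1 6 3 7)(2 5 4)
  after r': (1 5 6)(3 7 4)
  after f: (1 5)(2 6 3 4 7)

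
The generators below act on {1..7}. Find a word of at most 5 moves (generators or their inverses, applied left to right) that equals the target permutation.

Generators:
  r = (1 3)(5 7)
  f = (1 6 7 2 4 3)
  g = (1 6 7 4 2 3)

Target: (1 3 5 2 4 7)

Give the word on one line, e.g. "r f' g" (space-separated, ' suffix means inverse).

g' f' r' f

  after g': (1 3 2 4 7 6)
  after f': (1 4 6 3 7)
  after r': (1 4 6)(3 5 7)
  after f: (1 3 5 2 4 7)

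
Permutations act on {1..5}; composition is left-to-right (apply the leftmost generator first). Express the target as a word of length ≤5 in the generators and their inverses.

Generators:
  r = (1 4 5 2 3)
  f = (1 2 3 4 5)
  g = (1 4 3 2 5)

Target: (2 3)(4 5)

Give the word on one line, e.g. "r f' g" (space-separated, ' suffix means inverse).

f' r r g' g'

  after f': (1 5 4 3 2)
  after r: (1 2 4)
  after r: (1 3)(2 5)
  after g': (1 4)(3 5)
  after g': (2 3)(4 5)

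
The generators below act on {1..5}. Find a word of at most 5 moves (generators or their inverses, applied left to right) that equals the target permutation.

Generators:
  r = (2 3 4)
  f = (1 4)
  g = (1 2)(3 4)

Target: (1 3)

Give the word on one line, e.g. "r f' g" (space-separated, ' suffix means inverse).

  after g': (1 2)(3 4)
  after f: (1 2 4 3)
  after r: (1 3)

g' f r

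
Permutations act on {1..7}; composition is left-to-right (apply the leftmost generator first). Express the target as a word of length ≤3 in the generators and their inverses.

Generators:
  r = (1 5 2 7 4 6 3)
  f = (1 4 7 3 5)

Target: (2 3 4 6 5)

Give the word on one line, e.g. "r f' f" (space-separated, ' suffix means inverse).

  after r: (1 5 2 7 4 6 3)
  after f: (2 3 4 6 5)

r f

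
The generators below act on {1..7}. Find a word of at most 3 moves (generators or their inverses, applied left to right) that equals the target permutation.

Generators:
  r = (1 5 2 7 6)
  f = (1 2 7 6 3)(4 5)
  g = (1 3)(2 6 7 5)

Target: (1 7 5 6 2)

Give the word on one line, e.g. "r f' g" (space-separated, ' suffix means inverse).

r' r'

  after r': (1 6 7 2 5)
  after r': (1 7 5 6 2)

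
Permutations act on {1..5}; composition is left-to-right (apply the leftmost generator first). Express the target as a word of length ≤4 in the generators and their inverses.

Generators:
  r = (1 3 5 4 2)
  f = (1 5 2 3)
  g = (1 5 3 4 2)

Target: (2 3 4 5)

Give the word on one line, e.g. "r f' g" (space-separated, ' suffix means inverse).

f' r'

  after f': (1 3 2 5)
  after r': (2 3 4 5)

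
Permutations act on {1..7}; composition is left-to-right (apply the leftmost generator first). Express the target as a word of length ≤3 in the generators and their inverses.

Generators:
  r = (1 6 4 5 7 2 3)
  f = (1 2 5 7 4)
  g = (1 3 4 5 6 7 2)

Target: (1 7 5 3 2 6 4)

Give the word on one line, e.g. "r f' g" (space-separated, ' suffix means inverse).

  after g': (1 2 7 6 5 4 3)
  after g': (1 7 5 3 2 6 4)

g' g'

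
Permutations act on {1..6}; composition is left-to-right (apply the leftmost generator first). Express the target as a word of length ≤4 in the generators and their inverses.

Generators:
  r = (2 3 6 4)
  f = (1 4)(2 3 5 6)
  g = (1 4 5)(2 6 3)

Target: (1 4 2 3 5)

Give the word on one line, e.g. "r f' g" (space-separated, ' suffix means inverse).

  after g': (1 5 4)(2 3 6)
  after g': (1 4 5)(2 6 3)
  after f: (4 6 5)
  after f: (1 4 2 3 5)

g' g' f f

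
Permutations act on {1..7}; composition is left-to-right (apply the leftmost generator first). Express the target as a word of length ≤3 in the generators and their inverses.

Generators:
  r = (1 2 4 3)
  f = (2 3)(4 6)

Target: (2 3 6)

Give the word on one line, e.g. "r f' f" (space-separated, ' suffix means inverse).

  after r': (1 3 4 2)
  after f': (1 2)(3 6 4)
  after r': (2 3 6)

r' f' r'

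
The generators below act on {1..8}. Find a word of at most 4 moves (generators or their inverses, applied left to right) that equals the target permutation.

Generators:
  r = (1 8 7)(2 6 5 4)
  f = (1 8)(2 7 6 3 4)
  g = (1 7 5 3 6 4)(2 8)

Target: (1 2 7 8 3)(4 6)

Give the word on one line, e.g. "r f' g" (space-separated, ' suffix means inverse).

f' r' f g'

  after f': (1 8)(2 4 3 6 7)
  after r': (2 5 6 8 7 4 3)
  after f: (1 8 6)(2 5 3 7)
  after g': (1 2 7 8 3)(4 6)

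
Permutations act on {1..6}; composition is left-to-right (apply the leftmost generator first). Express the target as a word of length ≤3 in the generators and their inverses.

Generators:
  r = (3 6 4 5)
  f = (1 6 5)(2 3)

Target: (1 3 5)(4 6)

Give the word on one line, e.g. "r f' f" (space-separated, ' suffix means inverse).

f' f' r'

  after f': (1 5 6)(2 3)
  after f': (1 6 5)
  after r': (1 3 5)(4 6)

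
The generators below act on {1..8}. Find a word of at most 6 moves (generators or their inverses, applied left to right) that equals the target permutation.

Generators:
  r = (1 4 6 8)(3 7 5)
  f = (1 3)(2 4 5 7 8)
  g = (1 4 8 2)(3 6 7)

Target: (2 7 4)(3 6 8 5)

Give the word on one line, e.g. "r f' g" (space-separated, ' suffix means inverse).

r' g r' r' g

  after r': (1 8 6 4)(3 5 7)
  after g: (1 2)(3 5)(6 8 7)
  after r': (1 2 8 3 7 4)
  after r': (1 2 6 4 8 5 7)
  after g: (2 7 4)(3 6 8 5)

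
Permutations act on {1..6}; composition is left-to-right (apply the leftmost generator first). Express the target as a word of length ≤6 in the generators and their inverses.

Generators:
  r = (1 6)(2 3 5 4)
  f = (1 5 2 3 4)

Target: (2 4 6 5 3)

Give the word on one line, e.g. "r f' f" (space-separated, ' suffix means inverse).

  after r: (1 6)(2 3 5 4)
  after f': (1 6 4 5 3)
  after f': (1 6 3 4)(2 5)
  after r: (2 4 6 5 3)

r f' f' r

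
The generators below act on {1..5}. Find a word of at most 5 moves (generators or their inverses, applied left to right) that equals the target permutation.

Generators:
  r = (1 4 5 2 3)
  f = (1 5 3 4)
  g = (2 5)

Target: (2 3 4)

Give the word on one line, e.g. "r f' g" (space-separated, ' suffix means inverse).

  after f': (1 4 3 5)
  after f': (1 3)(4 5)
  after g': (1 3)(2 5 4)
  after g': (1 3)(4 5)
  after r: (2 3 4)

f' f' g' g' r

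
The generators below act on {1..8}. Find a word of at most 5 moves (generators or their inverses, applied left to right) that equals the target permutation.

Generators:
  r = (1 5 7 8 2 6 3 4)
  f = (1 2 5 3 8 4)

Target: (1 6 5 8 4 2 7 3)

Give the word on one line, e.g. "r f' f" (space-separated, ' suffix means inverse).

f r f'

  after f: (1 2 5 3 8 4)
  after r: (1 6 3 2 7 8)(4 5)
  after f': (1 6 5 8 4 2 7 3)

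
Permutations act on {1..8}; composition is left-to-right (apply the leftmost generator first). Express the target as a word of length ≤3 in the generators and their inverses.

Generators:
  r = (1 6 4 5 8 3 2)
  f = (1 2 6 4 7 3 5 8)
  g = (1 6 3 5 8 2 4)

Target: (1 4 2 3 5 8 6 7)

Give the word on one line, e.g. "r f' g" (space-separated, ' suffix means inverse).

g f' g

  after g: (1 6 3 5 8 2 4)
  after f': (1 2 6 7 4 8)
  after g: (1 4 2 3 5 8 6 7)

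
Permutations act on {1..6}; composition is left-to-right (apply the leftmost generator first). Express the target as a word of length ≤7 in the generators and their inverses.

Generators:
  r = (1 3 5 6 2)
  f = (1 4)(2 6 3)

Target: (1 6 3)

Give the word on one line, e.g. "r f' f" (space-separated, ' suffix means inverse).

  after r: (1 3 5 6 2)
  after r: (1 5 2 3 6)
  after f: (1 5 6 4)
  after f: (1 5 3 2 6)
  after r: (1 6 3)

r r f f r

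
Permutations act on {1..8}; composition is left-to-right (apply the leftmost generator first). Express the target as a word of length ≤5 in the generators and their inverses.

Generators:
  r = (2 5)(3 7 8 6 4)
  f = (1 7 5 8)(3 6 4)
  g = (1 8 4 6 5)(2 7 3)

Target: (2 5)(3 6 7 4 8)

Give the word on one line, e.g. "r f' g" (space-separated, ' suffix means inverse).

r r r

  after r: (2 5)(3 7 8 6 4)
  after r: (3 8 4 7 6)
  after r: (2 5)(3 6 7 4 8)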